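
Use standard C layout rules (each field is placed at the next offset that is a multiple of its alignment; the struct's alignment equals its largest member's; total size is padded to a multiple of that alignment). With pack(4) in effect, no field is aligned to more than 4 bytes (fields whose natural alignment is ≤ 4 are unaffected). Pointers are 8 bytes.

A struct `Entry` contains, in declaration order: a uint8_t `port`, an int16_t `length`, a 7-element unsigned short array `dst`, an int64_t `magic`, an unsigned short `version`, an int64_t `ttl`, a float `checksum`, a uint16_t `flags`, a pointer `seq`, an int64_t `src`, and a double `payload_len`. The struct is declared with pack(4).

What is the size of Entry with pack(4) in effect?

72

0..1  port  (1B, 1-aligned)
1..2  -- padding (1B)
2..4  length  (2B, 2-aligned)
4..18  dst  (14B, 2-aligned)
18..20  -- padding (2B)
20..28  magic  (8B, 4-aligned)
28..30  version  (2B, 2-aligned)
30..32  -- padding (2B)
32..40  ttl  (8B, 4-aligned)
40..44  checksum  (4B, 4-aligned)
44..46  flags  (2B, 2-aligned)
46..48  -- padding (2B)
48..56  seq  (8B, 4-aligned)
56..64  src  (8B, 4-aligned)
64..72  payload_len  (8B, 4-aligned)
sizeof = 72, alignof = 4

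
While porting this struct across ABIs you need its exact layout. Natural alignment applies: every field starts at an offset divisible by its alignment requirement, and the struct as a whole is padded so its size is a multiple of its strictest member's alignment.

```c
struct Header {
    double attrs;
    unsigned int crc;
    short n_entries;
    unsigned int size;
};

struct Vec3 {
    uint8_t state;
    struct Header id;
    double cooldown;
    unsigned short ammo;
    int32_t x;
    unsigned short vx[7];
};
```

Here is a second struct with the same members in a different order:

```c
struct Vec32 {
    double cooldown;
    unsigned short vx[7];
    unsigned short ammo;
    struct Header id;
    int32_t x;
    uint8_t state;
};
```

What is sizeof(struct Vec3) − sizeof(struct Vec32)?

Header: 0..8  attrs  (8B, 8-aligned); 8..12  crc  (4B, 4-aligned); 12..14  n_entries  (2B, 2-aligned); 14..16  -- padding (2B); 16..20  size  (4B, 4-aligned); 20..24  -- tail padding (4B); sizeof = 24, alignof = 8
0..1  state  (1B, 1-aligned)
1..8  -- padding (7B)
8..32  id  (24B, 8-aligned)
32..40  cooldown  (8B, 8-aligned)
40..42  ammo  (2B, 2-aligned)
42..44  -- padding (2B)
44..48  x  (4B, 4-aligned)
48..62  vx  (14B, 2-aligned)
62..64  -- tail padding (2B)
sizeof = 64, alignof = 8
— Vec32 —
0..8  cooldown  (8B, 8-aligned)
8..22  vx  (14B, 2-aligned)
22..24  ammo  (2B, 2-aligned)
24..48  id  (24B, 8-aligned)
48..52  x  (4B, 4-aligned)
52..53  state  (1B, 1-aligned)
53..56  -- tail padding (3B)
sizeof = 56, alignof = 8
64 − 56 = 8

8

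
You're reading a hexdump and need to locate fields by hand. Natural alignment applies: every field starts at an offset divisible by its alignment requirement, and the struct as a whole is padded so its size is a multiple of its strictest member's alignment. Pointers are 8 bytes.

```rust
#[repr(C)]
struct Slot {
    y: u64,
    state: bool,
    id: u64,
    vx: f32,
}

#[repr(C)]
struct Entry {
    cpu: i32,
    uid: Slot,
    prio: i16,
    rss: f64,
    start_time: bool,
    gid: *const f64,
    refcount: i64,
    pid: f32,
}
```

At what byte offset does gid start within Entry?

Slot: @0: y [8B, align 8] → 8; @8: state [1B, align 1] → 9; +7 pad (align 8); @16: id [8B, align 8] → 24; @24: vx [4B, align 4] → 28; +4 tail pad (align 8); size 32, align 8
@0: cpu [4B, align 4] → 4
+4 pad (align 8)
@8: uid [32B, align 8] → 40
@40: prio [2B, align 2] → 42
+6 pad (align 8)
@48: rss [8B, align 8] → 56
@56: start_time [1B, align 1] → 57
+7 pad (align 8)
@64: gid [8B, align 8] → 72

64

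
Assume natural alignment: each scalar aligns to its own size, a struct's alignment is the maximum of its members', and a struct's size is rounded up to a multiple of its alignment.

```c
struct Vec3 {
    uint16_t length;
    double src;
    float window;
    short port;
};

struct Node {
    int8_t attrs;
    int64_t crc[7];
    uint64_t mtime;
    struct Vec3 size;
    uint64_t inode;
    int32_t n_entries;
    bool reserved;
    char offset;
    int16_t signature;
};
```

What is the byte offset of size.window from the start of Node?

Vec3: length at 0 (size 2, align 2) → ends 2; pad 6 to align 8 for src; src at 8 (size 8, align 8) → ends 16; window at 16 (size 4, align 4) → ends 20; port at 20 (size 2, align 2) → ends 22; tail pad 2 to reach multiple of 8; total 24 bytes, alignment 8
attrs at 0 (size 1, align 1) → ends 1
pad 7 to align 8 for crc
crc at 8 (size 56, align 8) → ends 64
mtime at 64 (size 8, align 8) → ends 72
size at 72 (size 24, align 8) → ends 96
within Vec3: window at 16
72 + 16 = 88

88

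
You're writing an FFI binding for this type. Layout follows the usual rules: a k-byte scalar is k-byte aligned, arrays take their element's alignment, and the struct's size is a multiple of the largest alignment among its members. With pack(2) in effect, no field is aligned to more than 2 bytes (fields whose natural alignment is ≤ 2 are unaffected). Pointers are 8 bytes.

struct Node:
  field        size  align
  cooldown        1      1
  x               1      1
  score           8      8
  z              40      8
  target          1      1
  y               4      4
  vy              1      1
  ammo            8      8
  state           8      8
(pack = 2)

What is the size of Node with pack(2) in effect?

74

cooldown at 0 (size 1, align 1) → ends 1
x at 1 (size 1, align 1) → ends 2
score at 2 (size 8, align 2) → ends 10
z at 10 (size 40, align 2) → ends 50
target at 50 (size 1, align 1) → ends 51
pad 1 to align 2 for y
y at 52 (size 4, align 2) → ends 56
vy at 56 (size 1, align 1) → ends 57
pad 1 to align 2 for ammo
ammo at 58 (size 8, align 2) → ends 66
state at 66 (size 8, align 2) → ends 74
total 74 bytes, alignment 2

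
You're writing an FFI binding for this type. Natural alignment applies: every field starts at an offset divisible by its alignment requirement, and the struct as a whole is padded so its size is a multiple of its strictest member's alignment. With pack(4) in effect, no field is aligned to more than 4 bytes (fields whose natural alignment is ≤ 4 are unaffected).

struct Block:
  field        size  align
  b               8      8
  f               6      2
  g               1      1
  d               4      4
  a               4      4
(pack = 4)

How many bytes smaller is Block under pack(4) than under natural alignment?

0

natural layout:
  b at 0 (size 8, align 8) → ends 8
  f at 8 (size 6, align 2) → ends 14
  g at 14 (size 1, align 1) → ends 15
  pad 1 to align 4 for d
  d at 16 (size 4, align 4) → ends 20
  a at 20 (size 4, align 4) → ends 24
  total 24 bytes, alignment 8
packed(4) layout:
  b at 0 (size 8, align 4) → ends 8
  f at 8 (size 6, align 2) → ends 14
  g at 14 (size 1, align 1) → ends 15
  pad 1 to align 4 for d
  d at 16 (size 4, align 4) → ends 20
  a at 20 (size 4, align 4) → ends 24
  total 24 bytes, alignment 4
24 − 24 = 0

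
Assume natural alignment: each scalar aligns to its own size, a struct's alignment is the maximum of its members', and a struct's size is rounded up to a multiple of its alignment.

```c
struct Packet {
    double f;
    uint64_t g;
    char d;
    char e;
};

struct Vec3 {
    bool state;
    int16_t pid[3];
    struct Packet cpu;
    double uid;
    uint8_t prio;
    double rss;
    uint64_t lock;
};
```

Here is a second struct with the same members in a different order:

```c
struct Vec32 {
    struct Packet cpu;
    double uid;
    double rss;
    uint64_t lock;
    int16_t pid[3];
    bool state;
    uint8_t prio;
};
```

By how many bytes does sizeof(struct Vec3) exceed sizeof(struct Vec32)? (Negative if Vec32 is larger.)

Packet: 0..8  f  (8B, 8-aligned); 8..16  g  (8B, 8-aligned); 16..17  d  (1B, 1-aligned); 17..18  e  (1B, 1-aligned); 18..24  -- tail padding (6B); sizeof = 24, alignof = 8
0..1  state  (1B, 1-aligned)
1..2  -- padding (1B)
2..8  pid  (6B, 2-aligned)
8..32  cpu  (24B, 8-aligned)
32..40  uid  (8B, 8-aligned)
40..41  prio  (1B, 1-aligned)
41..48  -- padding (7B)
48..56  rss  (8B, 8-aligned)
56..64  lock  (8B, 8-aligned)
sizeof = 64, alignof = 8
— Vec32 —
0..24  cpu  (24B, 8-aligned)
24..32  uid  (8B, 8-aligned)
32..40  rss  (8B, 8-aligned)
40..48  lock  (8B, 8-aligned)
48..54  pid  (6B, 2-aligned)
54..55  state  (1B, 1-aligned)
55..56  prio  (1B, 1-aligned)
sizeof = 56, alignof = 8
64 − 56 = 8

8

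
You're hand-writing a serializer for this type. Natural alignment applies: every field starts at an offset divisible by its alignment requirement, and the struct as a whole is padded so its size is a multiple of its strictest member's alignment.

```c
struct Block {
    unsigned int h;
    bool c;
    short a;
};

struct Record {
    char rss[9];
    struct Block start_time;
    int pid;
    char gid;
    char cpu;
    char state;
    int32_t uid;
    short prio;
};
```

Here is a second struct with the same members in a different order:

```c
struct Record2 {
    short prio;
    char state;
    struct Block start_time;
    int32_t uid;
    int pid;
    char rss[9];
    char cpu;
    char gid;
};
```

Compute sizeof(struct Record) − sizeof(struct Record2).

4

Block: h at 0 (size 4, align 4) → ends 4; c at 4 (size 1, align 1) → ends 5; pad 1 to align 2 for a; a at 6 (size 2, align 2) → ends 8; total 8 bytes, alignment 4
rss at 0 (size 9, align 1) → ends 9
pad 3 to align 4 for start_time
start_time at 12 (size 8, align 4) → ends 20
pid at 20 (size 4, align 4) → ends 24
gid at 24 (size 1, align 1) → ends 25
cpu at 25 (size 1, align 1) → ends 26
state at 26 (size 1, align 1) → ends 27
pad 1 to align 4 for uid
uid at 28 (size 4, align 4) → ends 32
prio at 32 (size 2, align 2) → ends 34
tail pad 2 to reach multiple of 4
total 36 bytes, alignment 4
— Record2 —
prio at 0 (size 2, align 2) → ends 2
state at 2 (size 1, align 1) → ends 3
pad 1 to align 4 for start_time
start_time at 4 (size 8, align 4) → ends 12
uid at 12 (size 4, align 4) → ends 16
pid at 16 (size 4, align 4) → ends 20
rss at 20 (size 9, align 1) → ends 29
cpu at 29 (size 1, align 1) → ends 30
gid at 30 (size 1, align 1) → ends 31
tail pad 1 to reach multiple of 4
total 32 bytes, alignment 4
36 − 32 = 4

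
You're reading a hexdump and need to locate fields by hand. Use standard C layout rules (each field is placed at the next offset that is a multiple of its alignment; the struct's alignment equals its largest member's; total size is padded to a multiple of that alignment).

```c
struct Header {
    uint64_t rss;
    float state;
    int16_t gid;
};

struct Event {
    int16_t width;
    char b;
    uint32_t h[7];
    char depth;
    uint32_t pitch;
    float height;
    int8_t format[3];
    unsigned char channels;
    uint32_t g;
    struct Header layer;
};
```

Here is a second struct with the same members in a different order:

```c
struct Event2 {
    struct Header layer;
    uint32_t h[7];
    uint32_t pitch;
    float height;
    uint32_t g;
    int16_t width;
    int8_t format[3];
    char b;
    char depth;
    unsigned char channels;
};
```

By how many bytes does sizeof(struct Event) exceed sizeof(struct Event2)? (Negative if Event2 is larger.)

Header: rss at 0 (size 8, align 8) → ends 8; state at 8 (size 4, align 4) → ends 12; gid at 12 (size 2, align 2) → ends 14; tail pad 2 to reach multiple of 8; total 16 bytes, alignment 8
width at 0 (size 2, align 2) → ends 2
b at 2 (size 1, align 1) → ends 3
pad 1 to align 4 for h
h at 4 (size 28, align 4) → ends 32
depth at 32 (size 1, align 1) → ends 33
pad 3 to align 4 for pitch
pitch at 36 (size 4, align 4) → ends 40
height at 40 (size 4, align 4) → ends 44
format at 44 (size 3, align 1) → ends 47
channels at 47 (size 1, align 1) → ends 48
g at 48 (size 4, align 4) → ends 52
pad 4 to align 8 for layer
layer at 56 (size 16, align 8) → ends 72
total 72 bytes, alignment 8
— Event2 —
layer at 0 (size 16, align 8) → ends 16
h at 16 (size 28, align 4) → ends 44
pitch at 44 (size 4, align 4) → ends 48
height at 48 (size 4, align 4) → ends 52
g at 52 (size 4, align 4) → ends 56
width at 56 (size 2, align 2) → ends 58
format at 58 (size 3, align 1) → ends 61
b at 61 (size 1, align 1) → ends 62
depth at 62 (size 1, align 1) → ends 63
channels at 63 (size 1, align 1) → ends 64
total 64 bytes, alignment 8
72 − 64 = 8

8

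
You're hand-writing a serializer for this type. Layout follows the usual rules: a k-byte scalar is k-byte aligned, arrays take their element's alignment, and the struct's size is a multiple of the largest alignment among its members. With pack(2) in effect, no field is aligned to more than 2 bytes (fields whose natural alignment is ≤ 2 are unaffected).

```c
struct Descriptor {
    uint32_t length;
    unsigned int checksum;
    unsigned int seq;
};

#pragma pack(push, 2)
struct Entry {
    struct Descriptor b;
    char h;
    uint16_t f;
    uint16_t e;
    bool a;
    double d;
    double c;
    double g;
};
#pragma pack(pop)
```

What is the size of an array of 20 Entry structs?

880

Descriptor: length at 0 (size 4, align 4) → ends 4; checksum at 4 (size 4, align 4) → ends 8; seq at 8 (size 4, align 4) → ends 12; total 12 bytes, alignment 4
b at 0 (size 12, align 2) → ends 12
h at 12 (size 1, align 1) → ends 13
pad 1 to align 2 for f
f at 14 (size 2, align 2) → ends 16
e at 16 (size 2, align 2) → ends 18
a at 18 (size 1, align 1) → ends 19
pad 1 to align 2 for d
d at 20 (size 8, align 2) → ends 28
c at 28 (size 8, align 2) → ends 36
g at 36 (size 8, align 2) → ends 44
total 44 bytes, alignment 2
array of 20: 20 × 44 = 880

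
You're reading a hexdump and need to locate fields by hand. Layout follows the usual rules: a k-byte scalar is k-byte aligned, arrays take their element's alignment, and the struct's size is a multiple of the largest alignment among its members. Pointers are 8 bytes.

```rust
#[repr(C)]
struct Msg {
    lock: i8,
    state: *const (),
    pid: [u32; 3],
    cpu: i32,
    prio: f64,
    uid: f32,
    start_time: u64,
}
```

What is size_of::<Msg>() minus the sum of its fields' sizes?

11

lock at 0 (size 1, align 1) → ends 1
pad 7 to align 8 for state
state at 8 (size 8, align 8) → ends 16
pid at 16 (size 12, align 4) → ends 28
cpu at 28 (size 4, align 4) → ends 32
prio at 32 (size 8, align 8) → ends 40
uid at 40 (size 4, align 4) → ends 44
pad 4 to align 8 for start_time
start_time at 48 (size 8, align 8) → ends 56
total 56 bytes, alignment 8
data bytes 45, size 56 → padding 11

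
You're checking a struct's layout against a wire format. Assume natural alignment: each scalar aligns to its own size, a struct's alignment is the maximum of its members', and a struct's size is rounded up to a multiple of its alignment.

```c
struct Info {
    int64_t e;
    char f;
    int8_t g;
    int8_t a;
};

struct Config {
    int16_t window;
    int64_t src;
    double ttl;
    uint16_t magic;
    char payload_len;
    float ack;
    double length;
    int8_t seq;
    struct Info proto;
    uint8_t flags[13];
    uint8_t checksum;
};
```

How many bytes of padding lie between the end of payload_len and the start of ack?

Info: @0: e [8B, align 8] → 8; @8: f [1B, align 1] → 9; @9: g [1B, align 1] → 10; @10: a [1B, align 1] → 11; +5 tail pad (align 8); size 16, align 8
@0: window [2B, align 2] → 2
+6 pad (align 8)
@8: src [8B, align 8] → 16
@16: ttl [8B, align 8] → 24
@24: magic [2B, align 2] → 26
@26: payload_len [1B, align 1] → 27
+1 pad (align 4)
@28: ack [4B, align 4] → 32

1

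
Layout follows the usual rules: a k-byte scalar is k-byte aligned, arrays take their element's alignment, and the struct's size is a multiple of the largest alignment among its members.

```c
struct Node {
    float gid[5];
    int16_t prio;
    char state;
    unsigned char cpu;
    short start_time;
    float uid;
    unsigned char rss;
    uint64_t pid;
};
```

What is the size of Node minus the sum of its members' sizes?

9

0..20  gid  (20B, 4-aligned)
20..22  prio  (2B, 2-aligned)
22..23  state  (1B, 1-aligned)
23..24  cpu  (1B, 1-aligned)
24..26  start_time  (2B, 2-aligned)
26..28  -- padding (2B)
28..32  uid  (4B, 4-aligned)
32..33  rss  (1B, 1-aligned)
33..40  -- padding (7B)
40..48  pid  (8B, 8-aligned)
sizeof = 48, alignof = 8
data bytes 39, size 48 → padding 9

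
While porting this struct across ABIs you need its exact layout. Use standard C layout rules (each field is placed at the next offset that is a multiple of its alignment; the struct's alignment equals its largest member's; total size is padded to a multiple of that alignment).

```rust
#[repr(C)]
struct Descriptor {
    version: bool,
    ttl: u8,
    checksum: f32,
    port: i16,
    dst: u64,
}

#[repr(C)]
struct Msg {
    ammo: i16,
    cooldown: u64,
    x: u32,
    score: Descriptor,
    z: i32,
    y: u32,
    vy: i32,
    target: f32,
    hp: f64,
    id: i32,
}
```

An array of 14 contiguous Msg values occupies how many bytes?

1120

Descriptor: @0: version [1B, align 1] → 1; @1: ttl [1B, align 1] → 2; +2 pad (align 4); @4: checksum [4B, align 4] → 8; @8: port [2B, align 2] → 10; +6 pad (align 8); @16: dst [8B, align 8] → 24; size 24, align 8
@0: ammo [2B, align 2] → 2
+6 pad (align 8)
@8: cooldown [8B, align 8] → 16
@16: x [4B, align 4] → 20
+4 pad (align 8)
@24: score [24B, align 8] → 48
@48: z [4B, align 4] → 52
@52: y [4B, align 4] → 56
@56: vy [4B, align 4] → 60
@60: target [4B, align 4] → 64
@64: hp [8B, align 8] → 72
@72: id [4B, align 4] → 76
+4 tail pad (align 8)
size 80, align 8
array of 14: 14 × 80 = 1120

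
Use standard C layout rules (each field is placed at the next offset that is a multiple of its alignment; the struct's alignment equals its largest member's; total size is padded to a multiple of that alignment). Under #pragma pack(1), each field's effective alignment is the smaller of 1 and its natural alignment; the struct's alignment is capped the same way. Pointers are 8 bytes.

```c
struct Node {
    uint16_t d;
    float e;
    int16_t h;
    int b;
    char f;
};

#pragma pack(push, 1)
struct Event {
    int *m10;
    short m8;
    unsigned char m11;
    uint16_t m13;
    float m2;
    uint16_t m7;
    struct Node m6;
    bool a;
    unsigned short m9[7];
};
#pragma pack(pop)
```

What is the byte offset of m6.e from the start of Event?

23

Node: @0: d [2B, align 2] → 2; +2 pad (align 4); @4: e [4B, align 4] → 8; @8: h [2B, align 2] → 10; +2 pad (align 4); @12: b [4B, align 4] → 16; @16: f [1B, align 1] → 17; +3 tail pad (align 4); size 20, align 4
@0: m10 [8B, align 1] → 8
@8: m8 [2B, align 1] → 10
@10: m11 [1B, align 1] → 11
@11: m13 [2B, align 1] → 13
@13: m2 [4B, align 1] → 17
@17: m7 [2B, align 1] → 19
@19: m6 [20B, align 1] → 39
within Node: e at 4
19 + 4 = 23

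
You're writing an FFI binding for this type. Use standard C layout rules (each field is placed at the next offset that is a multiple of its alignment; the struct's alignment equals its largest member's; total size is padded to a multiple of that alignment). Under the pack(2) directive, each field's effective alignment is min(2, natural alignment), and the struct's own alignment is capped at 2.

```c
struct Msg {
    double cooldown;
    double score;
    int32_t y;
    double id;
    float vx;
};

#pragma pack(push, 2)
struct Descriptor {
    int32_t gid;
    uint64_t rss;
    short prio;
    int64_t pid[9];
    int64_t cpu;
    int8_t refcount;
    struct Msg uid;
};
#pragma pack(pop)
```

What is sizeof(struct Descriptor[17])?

Msg: @0: cooldown [8B, align 8] → 8; @8: score [8B, align 8] → 16; @16: y [4B, align 4] → 20; +4 pad (align 8); @24: id [8B, align 8] → 32; @32: vx [4B, align 4] → 36; +4 tail pad (align 8); size 40, align 8
@0: gid [4B, align 2] → 4
@4: rss [8B, align 2] → 12
@12: prio [2B, align 2] → 14
@14: pid [72B, align 2] → 86
@86: cpu [8B, align 2] → 94
@94: refcount [1B, align 1] → 95
+1 pad (align 2)
@96: uid [40B, align 2] → 136
size 136, align 2
array of 17: 17 × 136 = 2312

2312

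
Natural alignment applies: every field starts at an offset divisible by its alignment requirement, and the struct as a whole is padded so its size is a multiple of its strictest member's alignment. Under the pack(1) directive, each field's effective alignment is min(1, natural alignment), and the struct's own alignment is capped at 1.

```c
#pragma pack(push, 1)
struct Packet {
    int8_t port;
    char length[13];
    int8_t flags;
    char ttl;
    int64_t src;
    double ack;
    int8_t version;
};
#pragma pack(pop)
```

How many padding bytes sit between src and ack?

0

port at 0 (size 1, align 1) → ends 1
length at 1 (size 13, align 1) → ends 14
flags at 14 (size 1, align 1) → ends 15
ttl at 15 (size 1, align 1) → ends 16
src at 16 (size 8, align 1) → ends 24
ack at 24 (size 8, align 1) → ends 32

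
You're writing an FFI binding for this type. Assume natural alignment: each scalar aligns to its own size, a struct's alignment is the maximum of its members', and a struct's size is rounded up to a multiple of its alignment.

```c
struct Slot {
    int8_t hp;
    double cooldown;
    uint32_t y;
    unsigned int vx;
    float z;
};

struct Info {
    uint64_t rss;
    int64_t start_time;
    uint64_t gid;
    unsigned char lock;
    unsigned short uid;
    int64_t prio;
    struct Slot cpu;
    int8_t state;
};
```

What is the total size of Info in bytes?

80

Slot: @0: hp [1B, align 1] → 1; +7 pad (align 8); @8: cooldown [8B, align 8] → 16; @16: y [4B, align 4] → 20; @20: vx [4B, align 4] → 24; @24: z [4B, align 4] → 28; +4 tail pad (align 8); size 32, align 8
@0: rss [8B, align 8] → 8
@8: start_time [8B, align 8] → 16
@16: gid [8B, align 8] → 24
@24: lock [1B, align 1] → 25
+1 pad (align 2)
@26: uid [2B, align 2] → 28
+4 pad (align 8)
@32: prio [8B, align 8] → 40
@40: cpu [32B, align 8] → 72
@72: state [1B, align 1] → 73
+7 tail pad (align 8)
size 80, align 8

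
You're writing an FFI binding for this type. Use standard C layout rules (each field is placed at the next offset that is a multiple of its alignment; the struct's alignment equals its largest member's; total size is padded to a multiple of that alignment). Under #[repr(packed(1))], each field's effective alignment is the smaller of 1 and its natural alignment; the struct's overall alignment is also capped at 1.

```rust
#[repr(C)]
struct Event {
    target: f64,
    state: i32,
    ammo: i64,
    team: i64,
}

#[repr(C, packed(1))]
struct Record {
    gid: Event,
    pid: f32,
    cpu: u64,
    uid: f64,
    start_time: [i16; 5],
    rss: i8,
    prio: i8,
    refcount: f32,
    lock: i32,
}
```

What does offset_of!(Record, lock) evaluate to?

Event: target at 0 (size 8, align 8) → ends 8; state at 8 (size 4, align 4) → ends 12; pad 4 to align 8 for ammo; ammo at 16 (size 8, align 8) → ends 24; team at 24 (size 8, align 8) → ends 32; total 32 bytes, alignment 8
gid at 0 (size 32, align 1) → ends 32
pid at 32 (size 4, align 1) → ends 36
cpu at 36 (size 8, align 1) → ends 44
uid at 44 (size 8, align 1) → ends 52
start_time at 52 (size 10, align 1) → ends 62
rss at 62 (size 1, align 1) → ends 63
prio at 63 (size 1, align 1) → ends 64
refcount at 64 (size 4, align 1) → ends 68
lock at 68 (size 4, align 1) → ends 72

68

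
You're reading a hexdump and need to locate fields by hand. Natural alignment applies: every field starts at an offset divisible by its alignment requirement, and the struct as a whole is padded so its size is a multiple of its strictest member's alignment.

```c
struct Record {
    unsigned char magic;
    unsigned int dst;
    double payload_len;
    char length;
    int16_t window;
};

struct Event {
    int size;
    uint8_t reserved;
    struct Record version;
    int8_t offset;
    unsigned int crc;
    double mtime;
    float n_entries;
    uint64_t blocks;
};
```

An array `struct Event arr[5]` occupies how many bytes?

320

Record: @0: magic [1B, align 1] → 1; +3 pad (align 4); @4: dst [4B, align 4] → 8; @8: payload_len [8B, align 8] → 16; @16: length [1B, align 1] → 17; +1 pad (align 2); @18: window [2B, align 2] → 20; +4 tail pad (align 8); size 24, align 8
@0: size [4B, align 4] → 4
@4: reserved [1B, align 1] → 5
+3 pad (align 8)
@8: version [24B, align 8] → 32
@32: offset [1B, align 1] → 33
+3 pad (align 4)
@36: crc [4B, align 4] → 40
@40: mtime [8B, align 8] → 48
@48: n_entries [4B, align 4] → 52
+4 pad (align 8)
@56: blocks [8B, align 8] → 64
size 64, align 8
array of 5: 5 × 64 = 320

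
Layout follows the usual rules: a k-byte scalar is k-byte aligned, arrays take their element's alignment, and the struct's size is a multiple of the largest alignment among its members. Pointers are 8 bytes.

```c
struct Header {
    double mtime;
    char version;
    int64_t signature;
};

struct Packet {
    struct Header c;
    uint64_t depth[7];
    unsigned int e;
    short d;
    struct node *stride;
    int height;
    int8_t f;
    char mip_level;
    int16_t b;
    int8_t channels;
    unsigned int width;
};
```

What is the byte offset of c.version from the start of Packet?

Header: @0: mtime [8B, align 8] → 8; @8: version [1B, align 1] → 9; +7 pad (align 8); @16: signature [8B, align 8] → 24; size 24, align 8
@0: c [24B, align 8] → 24
within Header: version at 8
0 + 8 = 8

8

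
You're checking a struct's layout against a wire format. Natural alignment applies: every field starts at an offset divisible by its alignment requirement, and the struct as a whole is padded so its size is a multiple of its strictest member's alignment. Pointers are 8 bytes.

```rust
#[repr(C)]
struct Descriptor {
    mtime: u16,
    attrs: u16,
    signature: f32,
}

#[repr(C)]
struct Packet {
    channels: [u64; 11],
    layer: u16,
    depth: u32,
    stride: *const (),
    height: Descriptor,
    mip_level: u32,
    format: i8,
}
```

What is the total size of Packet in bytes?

120 bytes

Descriptor: mtime at 0 (size 2, align 2) → ends 2; attrs at 2 (size 2, align 2) → ends 4; signature at 4 (size 4, align 4) → ends 8; total 8 bytes, alignment 4
channels at 0 (size 88, align 8) → ends 88
layer at 88 (size 2, align 2) → ends 90
pad 2 to align 4 for depth
depth at 92 (size 4, align 4) → ends 96
stride at 96 (size 8, align 8) → ends 104
height at 104 (size 8, align 4) → ends 112
mip_level at 112 (size 4, align 4) → ends 116
format at 116 (size 1, align 1) → ends 117
tail pad 3 to reach multiple of 8
total 120 bytes, alignment 8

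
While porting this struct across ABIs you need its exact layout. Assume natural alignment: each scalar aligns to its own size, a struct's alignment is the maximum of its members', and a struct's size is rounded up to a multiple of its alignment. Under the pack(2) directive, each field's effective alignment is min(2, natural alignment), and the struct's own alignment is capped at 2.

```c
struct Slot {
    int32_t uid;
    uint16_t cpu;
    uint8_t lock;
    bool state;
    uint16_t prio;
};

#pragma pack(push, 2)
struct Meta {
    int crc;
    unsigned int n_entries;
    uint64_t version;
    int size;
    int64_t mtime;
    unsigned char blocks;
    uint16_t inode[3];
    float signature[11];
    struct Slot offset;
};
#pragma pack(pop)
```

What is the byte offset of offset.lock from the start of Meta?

86

Slot: 0..4  uid  (4B, 4-aligned); 4..6  cpu  (2B, 2-aligned); 6..7  lock  (1B, 1-aligned); 7..8  state  (1B, 1-aligned); 8..10  prio  (2B, 2-aligned); 10..12  -- tail padding (2B); sizeof = 12, alignof = 4
0..4  crc  (4B, 2-aligned)
4..8  n_entries  (4B, 2-aligned)
8..16  version  (8B, 2-aligned)
16..20  size  (4B, 2-aligned)
20..28  mtime  (8B, 2-aligned)
28..29  blocks  (1B, 1-aligned)
29..30  -- padding (1B)
30..36  inode  (6B, 2-aligned)
36..80  signature  (44B, 2-aligned)
80..92  offset  (12B, 2-aligned)
within Slot: lock at 6
80 + 6 = 86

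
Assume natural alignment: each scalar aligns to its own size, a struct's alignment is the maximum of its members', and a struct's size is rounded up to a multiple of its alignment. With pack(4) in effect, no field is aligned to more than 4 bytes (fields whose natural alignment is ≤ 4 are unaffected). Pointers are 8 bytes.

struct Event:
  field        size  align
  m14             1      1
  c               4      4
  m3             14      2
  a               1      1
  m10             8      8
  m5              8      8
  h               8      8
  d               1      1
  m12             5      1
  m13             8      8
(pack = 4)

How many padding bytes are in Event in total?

6

0..1  m14  (1B, 1-aligned)
1..4  -- padding (3B)
4..8  c  (4B, 4-aligned)
8..22  m3  (14B, 2-aligned)
22..23  a  (1B, 1-aligned)
23..24  -- padding (1B)
24..32  m10  (8B, 4-aligned)
32..40  m5  (8B, 4-aligned)
40..48  h  (8B, 4-aligned)
48..49  d  (1B, 1-aligned)
49..54  m12  (5B, 1-aligned)
54..56  -- padding (2B)
56..64  m13  (8B, 4-aligned)
sizeof = 64, alignof = 4
data bytes 58, size 64 → padding 6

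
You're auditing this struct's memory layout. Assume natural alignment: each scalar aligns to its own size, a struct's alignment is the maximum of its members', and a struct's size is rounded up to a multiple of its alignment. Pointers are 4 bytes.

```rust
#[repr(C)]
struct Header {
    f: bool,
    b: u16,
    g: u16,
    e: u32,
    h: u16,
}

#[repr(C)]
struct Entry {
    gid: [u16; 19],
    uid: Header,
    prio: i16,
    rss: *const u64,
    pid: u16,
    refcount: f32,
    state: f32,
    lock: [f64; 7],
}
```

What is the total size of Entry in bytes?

Header: 0..1  f  (1B, 1-aligned); 1..2  -- padding (1B); 2..4  b  (2B, 2-aligned); 4..6  g  (2B, 2-aligned); 6..8  -- padding (2B); 8..12  e  (4B, 4-aligned); 12..14  h  (2B, 2-aligned); 14..16  -- tail padding (2B); sizeof = 16, alignof = 4
0..38  gid  (38B, 2-aligned)
38..40  -- padding (2B)
40..56  uid  (16B, 4-aligned)
56..58  prio  (2B, 2-aligned)
58..60  -- padding (2B)
60..64  rss  (4B, 4-aligned)
64..66  pid  (2B, 2-aligned)
66..68  -- padding (2B)
68..72  refcount  (4B, 4-aligned)
72..76  state  (4B, 4-aligned)
76..80  -- padding (4B)
80..136  lock  (56B, 8-aligned)
sizeof = 136, alignof = 8

136 bytes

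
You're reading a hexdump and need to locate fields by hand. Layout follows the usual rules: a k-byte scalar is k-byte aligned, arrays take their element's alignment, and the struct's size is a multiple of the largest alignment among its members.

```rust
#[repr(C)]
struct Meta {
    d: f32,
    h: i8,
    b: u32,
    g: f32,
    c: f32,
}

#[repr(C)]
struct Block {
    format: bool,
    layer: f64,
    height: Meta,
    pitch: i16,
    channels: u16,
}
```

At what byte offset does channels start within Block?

Meta: d at 0 (size 4, align 4) → ends 4; h at 4 (size 1, align 1) → ends 5; pad 3 to align 4 for b; b at 8 (size 4, align 4) → ends 12; g at 12 (size 4, align 4) → ends 16; c at 16 (size 4, align 4) → ends 20; total 20 bytes, alignment 4
format at 0 (size 1, align 1) → ends 1
pad 7 to align 8 for layer
layer at 8 (size 8, align 8) → ends 16
height at 16 (size 20, align 4) → ends 36
pitch at 36 (size 2, align 2) → ends 38
channels at 38 (size 2, align 2) → ends 40

38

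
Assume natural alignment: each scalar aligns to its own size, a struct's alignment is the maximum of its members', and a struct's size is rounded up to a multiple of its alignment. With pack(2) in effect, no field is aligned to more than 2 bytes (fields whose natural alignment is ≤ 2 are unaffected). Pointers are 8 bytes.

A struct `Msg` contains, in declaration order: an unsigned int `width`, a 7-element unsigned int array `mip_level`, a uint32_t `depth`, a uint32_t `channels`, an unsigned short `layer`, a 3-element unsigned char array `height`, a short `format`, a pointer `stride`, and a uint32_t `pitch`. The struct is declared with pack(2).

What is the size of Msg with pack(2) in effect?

width at 0 (size 4, align 2) → ends 4
mip_level at 4 (size 28, align 2) → ends 32
depth at 32 (size 4, align 2) → ends 36
channels at 36 (size 4, align 2) → ends 40
layer at 40 (size 2, align 2) → ends 42
height at 42 (size 3, align 1) → ends 45
pad 1 to align 2 for format
format at 46 (size 2, align 2) → ends 48
stride at 48 (size 8, align 2) → ends 56
pitch at 56 (size 4, align 2) → ends 60
total 60 bytes, alignment 2

60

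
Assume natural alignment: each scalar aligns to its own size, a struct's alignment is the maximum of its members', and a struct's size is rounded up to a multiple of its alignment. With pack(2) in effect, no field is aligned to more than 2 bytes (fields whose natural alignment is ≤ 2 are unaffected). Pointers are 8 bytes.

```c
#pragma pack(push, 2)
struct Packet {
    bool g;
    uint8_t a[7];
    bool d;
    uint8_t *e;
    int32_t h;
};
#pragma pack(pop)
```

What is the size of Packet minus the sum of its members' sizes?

@0: g [1B, align 1] → 1
@1: a [7B, align 1] → 8
@8: d [1B, align 1] → 9
+1 pad (align 2)
@10: e [8B, align 2] → 18
@18: h [4B, align 2] → 22
size 22, align 2
data bytes 21, size 22 → padding 1

1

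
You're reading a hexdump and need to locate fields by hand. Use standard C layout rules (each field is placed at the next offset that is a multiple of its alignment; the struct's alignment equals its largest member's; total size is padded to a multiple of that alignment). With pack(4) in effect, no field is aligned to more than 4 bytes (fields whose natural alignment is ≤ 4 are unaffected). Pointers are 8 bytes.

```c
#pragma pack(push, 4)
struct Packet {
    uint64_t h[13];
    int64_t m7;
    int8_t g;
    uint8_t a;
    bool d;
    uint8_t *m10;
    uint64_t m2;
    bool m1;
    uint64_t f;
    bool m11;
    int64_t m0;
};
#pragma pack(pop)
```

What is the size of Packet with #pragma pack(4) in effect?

@0: h [104B, align 4] → 104
@104: m7 [8B, align 4] → 112
@112: g [1B, align 1] → 113
@113: a [1B, align 1] → 114
@114: d [1B, align 1] → 115
+1 pad (align 4)
@116: m10 [8B, align 4] → 124
@124: m2 [8B, align 4] → 132
@132: m1 [1B, align 1] → 133
+3 pad (align 4)
@136: f [8B, align 4] → 144
@144: m11 [1B, align 1] → 145
+3 pad (align 4)
@148: m0 [8B, align 4] → 156
size 156, align 4

156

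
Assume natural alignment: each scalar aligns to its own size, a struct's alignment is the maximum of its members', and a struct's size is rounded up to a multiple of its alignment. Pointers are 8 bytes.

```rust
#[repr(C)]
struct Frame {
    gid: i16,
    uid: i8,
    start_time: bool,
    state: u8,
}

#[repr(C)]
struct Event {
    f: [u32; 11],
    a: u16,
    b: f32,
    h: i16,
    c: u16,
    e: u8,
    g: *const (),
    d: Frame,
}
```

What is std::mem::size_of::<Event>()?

Frame: 0..2  gid  (2B, 2-aligned); 2..3  uid  (1B, 1-aligned); 3..4  start_time  (1B, 1-aligned); 4..5  state  (1B, 1-aligned); 5..6  -- tail padding (1B); sizeof = 6, alignof = 2
0..44  f  (44B, 4-aligned)
44..46  a  (2B, 2-aligned)
46..48  -- padding (2B)
48..52  b  (4B, 4-aligned)
52..54  h  (2B, 2-aligned)
54..56  c  (2B, 2-aligned)
56..57  e  (1B, 1-aligned)
57..64  -- padding (7B)
64..72  g  (8B, 8-aligned)
72..78  d  (6B, 2-aligned)
78..80  -- tail padding (2B)
sizeof = 80, alignof = 8

80 bytes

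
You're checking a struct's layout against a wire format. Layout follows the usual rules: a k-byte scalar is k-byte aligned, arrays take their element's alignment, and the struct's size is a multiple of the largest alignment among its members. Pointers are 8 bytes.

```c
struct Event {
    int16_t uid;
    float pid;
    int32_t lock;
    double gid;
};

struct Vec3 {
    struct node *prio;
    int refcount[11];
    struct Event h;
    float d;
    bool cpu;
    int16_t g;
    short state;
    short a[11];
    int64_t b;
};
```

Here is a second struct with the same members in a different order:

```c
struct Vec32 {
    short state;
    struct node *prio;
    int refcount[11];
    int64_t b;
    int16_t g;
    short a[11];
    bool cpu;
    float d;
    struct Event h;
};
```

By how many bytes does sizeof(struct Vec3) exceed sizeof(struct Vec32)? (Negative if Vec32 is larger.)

Event: uid at 0 (size 2, align 2) → ends 2; pad 2 to align 4 for pid; pid at 4 (size 4, align 4) → ends 8; lock at 8 (size 4, align 4) → ends 12; pad 4 to align 8 for gid; gid at 16 (size 8, align 8) → ends 24; total 24 bytes, alignment 8
prio at 0 (size 8, align 8) → ends 8
refcount at 8 (size 44, align 4) → ends 52
pad 4 to align 8 for h
h at 56 (size 24, align 8) → ends 80
d at 80 (size 4, align 4) → ends 84
cpu at 84 (size 1, align 1) → ends 85
pad 1 to align 2 for g
g at 86 (size 2, align 2) → ends 88
state at 88 (size 2, align 2) → ends 90
a at 90 (size 22, align 2) → ends 112
b at 112 (size 8, align 8) → ends 120
total 120 bytes, alignment 8
— Vec32 —
state at 0 (size 2, align 2) → ends 2
pad 6 to align 8 for prio
prio at 8 (size 8, align 8) → ends 16
refcount at 16 (size 44, align 4) → ends 60
pad 4 to align 8 for b
b at 64 (size 8, align 8) → ends 72
g at 72 (size 2, align 2) → ends 74
a at 74 (size 22, align 2) → ends 96
cpu at 96 (size 1, align 1) → ends 97
pad 3 to align 4 for d
d at 100 (size 4, align 4) → ends 104
h at 104 (size 24, align 8) → ends 128
total 128 bytes, alignment 8
120 − 128 = -8

-8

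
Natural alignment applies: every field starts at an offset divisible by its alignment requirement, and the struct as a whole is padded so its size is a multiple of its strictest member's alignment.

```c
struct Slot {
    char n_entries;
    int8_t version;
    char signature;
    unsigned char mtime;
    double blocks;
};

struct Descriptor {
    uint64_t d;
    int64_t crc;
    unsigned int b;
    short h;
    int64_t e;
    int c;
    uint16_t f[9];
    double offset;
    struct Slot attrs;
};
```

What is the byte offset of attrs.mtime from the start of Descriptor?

67

Slot: 0..1  n_entries  (1B, 1-aligned); 1..2  version  (1B, 1-aligned); 2..3  signature  (1B, 1-aligned); 3..4  mtime  (1B, 1-aligned); 4..8  -- padding (4B); 8..16  blocks  (8B, 8-aligned); sizeof = 16, alignof = 8
0..8  d  (8B, 8-aligned)
8..16  crc  (8B, 8-aligned)
16..20  b  (4B, 4-aligned)
20..22  h  (2B, 2-aligned)
22..24  -- padding (2B)
24..32  e  (8B, 8-aligned)
32..36  c  (4B, 4-aligned)
36..54  f  (18B, 2-aligned)
54..56  -- padding (2B)
56..64  offset  (8B, 8-aligned)
64..80  attrs  (16B, 8-aligned)
within Slot: mtime at 3
64 + 3 = 67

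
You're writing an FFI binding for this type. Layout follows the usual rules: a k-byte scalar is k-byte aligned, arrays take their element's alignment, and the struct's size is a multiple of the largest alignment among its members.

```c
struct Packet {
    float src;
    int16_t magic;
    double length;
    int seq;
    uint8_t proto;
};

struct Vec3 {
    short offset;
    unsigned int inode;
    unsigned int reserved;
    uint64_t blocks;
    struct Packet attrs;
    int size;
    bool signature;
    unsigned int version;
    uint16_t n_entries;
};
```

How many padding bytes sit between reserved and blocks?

4

Packet: 0..4  src  (4B, 4-aligned); 4..6  magic  (2B, 2-aligned); 6..8  -- padding (2B); 8..16  length  (8B, 8-aligned); 16..20  seq  (4B, 4-aligned); 20..21  proto  (1B, 1-aligned); 21..24  -- tail padding (3B); sizeof = 24, alignof = 8
0..2  offset  (2B, 2-aligned)
2..4  -- padding (2B)
4..8  inode  (4B, 4-aligned)
8..12  reserved  (4B, 4-aligned)
12..16  -- padding (4B)
16..24  blocks  (8B, 8-aligned)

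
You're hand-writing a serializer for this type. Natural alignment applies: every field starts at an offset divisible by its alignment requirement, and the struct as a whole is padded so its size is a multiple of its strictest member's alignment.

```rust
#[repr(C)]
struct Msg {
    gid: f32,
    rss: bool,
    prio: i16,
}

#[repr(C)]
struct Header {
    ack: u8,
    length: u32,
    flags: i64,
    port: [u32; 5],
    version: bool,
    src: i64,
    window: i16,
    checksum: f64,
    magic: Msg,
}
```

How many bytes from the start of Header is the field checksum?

Msg: @0: gid [4B, align 4] → 4; @4: rss [1B, align 1] → 5; +1 pad (align 2); @6: prio [2B, align 2] → 8; size 8, align 4
@0: ack [1B, align 1] → 1
+3 pad (align 4)
@4: length [4B, align 4] → 8
@8: flags [8B, align 8] → 16
@16: port [20B, align 4] → 36
@36: version [1B, align 1] → 37
+3 pad (align 8)
@40: src [8B, align 8] → 48
@48: window [2B, align 2] → 50
+6 pad (align 8)
@56: checksum [8B, align 8] → 64

56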